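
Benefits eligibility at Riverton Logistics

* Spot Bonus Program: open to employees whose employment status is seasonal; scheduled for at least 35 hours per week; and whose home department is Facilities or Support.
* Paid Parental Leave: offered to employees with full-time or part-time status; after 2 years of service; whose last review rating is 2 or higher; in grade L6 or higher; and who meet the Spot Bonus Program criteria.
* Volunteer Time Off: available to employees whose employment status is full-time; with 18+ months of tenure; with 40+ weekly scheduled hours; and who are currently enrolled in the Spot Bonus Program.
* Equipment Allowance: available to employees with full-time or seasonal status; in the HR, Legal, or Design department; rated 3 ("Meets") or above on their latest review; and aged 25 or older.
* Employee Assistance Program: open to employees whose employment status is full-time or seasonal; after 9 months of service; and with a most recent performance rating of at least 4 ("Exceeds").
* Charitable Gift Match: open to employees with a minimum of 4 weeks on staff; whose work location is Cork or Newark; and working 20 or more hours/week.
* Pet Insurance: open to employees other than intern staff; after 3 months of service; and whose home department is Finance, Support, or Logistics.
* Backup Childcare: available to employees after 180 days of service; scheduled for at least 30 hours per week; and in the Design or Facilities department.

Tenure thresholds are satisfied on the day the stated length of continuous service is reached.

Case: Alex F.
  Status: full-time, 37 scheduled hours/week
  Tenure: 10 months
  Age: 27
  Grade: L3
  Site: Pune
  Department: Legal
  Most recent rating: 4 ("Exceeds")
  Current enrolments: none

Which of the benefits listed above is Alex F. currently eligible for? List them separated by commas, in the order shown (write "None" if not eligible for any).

Equipment Allowance, Employee Assistance Program

Spot Bonus Program — status full-time ✗ (requires seasonal) → not eligible.
Paid Parental Leave — status full-time ✓; service 10 months < 2 years (≈730 days) ✗ → not eligible.
Volunteer Time Off — status full-time ✓; service 10 months < 18 months ✗ → not eligible.
Equipment Allowance — status full-time ✓; dept Legal ✓; rating 4 ≥ 3 ✓; age 27 ≥ 25 ✓ → eligible.
Employee Assistance Program — status full-time ✓; service 10 months ≥ 9 months ✓; rating 4 ≥ 4 ✓ → eligible.
Charitable Gift Match — service 10 months ≥ 4 weeks (≈28 days) ✓; site Pune ✗ (not Cork or Newark) → not eligible.
Pet Insurance — status full-time ✓ (not excluded); service 10 months ≥ 3 months ✓; dept Legal ✗ → not eligible.
Backup Childcare — service 10 months ≥ 180 days ✓; 37 hrs/wk ≥ 30 ✓; dept Legal ✗ → not eligible.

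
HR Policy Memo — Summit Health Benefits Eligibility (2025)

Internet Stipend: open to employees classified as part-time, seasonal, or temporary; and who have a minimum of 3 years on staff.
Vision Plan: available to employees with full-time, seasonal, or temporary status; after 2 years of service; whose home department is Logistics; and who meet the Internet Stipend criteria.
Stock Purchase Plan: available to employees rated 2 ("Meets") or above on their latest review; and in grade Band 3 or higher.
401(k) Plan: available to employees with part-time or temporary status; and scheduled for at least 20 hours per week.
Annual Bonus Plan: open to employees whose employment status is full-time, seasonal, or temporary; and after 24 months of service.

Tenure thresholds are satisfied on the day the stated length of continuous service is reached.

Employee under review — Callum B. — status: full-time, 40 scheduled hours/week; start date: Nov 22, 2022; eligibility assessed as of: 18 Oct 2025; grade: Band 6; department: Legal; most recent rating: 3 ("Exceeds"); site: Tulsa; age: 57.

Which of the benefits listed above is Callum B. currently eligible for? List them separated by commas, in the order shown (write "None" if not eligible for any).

Stock Purchase Plan, Annual Bonus Plan

Service from Nov 22, 2022 to 18 Oct 2025: 1061 days.
Internet Stipend — status full-time ✗ (requires part-time, seasonal, or temporary) → not eligible.
Vision Plan — status full-time ✓; service 1061 days ≥ 2 years (≈730 days) ✓; dept Legal ✗ → not eligible.
Stock Purchase Plan — rating 3 ≥ 2 ✓; grade Band 6 ≥ Band 3 ✓ → eligible.
401(k) Plan — status full-time ✗ (requires part-time or temporary) → not eligible.
Annual Bonus Plan — status full-time ✓; service 1061 days ≥ 24 months (≈720 days) ✓ → eligible.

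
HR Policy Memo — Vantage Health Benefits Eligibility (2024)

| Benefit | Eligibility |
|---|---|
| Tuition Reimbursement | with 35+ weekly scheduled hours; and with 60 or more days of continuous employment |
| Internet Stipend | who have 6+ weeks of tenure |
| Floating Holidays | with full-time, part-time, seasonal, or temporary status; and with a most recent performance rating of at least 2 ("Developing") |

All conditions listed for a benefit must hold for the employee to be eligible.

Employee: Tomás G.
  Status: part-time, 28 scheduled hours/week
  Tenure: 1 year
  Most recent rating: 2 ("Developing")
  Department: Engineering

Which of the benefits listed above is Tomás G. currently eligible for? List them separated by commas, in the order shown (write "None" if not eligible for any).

Tuition Reimbursement — 28 hrs/wk < 35 ✗ → not eligible.
Internet Stipend — service 1 year ≥ 6 weeks (≈42 days) ✓ → eligible.
Floating Holidays — status part-time ✓; rating 2 ≥ 2 ✓ → eligible.

Internet Stipend, Floating Holidays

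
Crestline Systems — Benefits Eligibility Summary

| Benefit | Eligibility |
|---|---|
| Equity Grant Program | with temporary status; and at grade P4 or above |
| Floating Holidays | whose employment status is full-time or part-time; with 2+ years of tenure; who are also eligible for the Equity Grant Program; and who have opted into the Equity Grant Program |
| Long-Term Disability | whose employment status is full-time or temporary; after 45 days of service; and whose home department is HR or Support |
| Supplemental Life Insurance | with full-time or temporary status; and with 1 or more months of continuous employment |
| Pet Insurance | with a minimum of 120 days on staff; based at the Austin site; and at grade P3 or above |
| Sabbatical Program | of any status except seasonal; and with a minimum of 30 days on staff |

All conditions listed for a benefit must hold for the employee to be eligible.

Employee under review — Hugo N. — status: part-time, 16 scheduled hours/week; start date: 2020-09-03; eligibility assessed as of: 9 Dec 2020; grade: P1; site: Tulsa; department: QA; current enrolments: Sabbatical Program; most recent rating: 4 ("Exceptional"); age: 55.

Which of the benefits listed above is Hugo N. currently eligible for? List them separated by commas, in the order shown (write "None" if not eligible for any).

Service from 2020-09-03 to 9 Dec 2020: 97 days.
Equity Grant Program — status part-time ✗ (requires temporary) → not eligible.
Floating Holidays — status part-time ✓; service 97 days < 2 years (≈730 days) ✗ → not eligible.
Long-Term Disability — status part-time ✗ (requires full-time or temporary) → not eligible.
Supplemental Life Insurance — status part-time ✗ (requires full-time or temporary) → not eligible.
Pet Insurance — service 97 days < 120 days ✗ → not eligible.
Sabbatical Program — status part-time ✓ (not excluded); service 97 days ≥ 30 days ✓ → eligible.

Sabbatical Program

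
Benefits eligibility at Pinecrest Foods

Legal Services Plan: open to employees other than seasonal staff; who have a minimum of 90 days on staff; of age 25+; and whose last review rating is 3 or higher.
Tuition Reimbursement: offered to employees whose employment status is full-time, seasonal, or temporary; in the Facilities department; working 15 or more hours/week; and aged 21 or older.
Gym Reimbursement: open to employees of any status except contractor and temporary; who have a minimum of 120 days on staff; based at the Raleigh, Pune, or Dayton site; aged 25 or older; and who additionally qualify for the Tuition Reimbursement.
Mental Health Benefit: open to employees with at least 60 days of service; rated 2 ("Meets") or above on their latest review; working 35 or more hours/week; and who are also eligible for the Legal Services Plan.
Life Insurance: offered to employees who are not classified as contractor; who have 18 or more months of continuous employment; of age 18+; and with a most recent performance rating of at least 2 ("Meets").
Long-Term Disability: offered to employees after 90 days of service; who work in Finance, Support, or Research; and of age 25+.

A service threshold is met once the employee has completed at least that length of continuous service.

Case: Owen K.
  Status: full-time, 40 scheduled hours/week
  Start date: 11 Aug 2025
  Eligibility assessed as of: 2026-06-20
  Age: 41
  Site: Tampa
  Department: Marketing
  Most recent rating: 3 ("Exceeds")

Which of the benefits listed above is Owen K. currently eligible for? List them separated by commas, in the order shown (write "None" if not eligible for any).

Legal Services Plan, Mental Health Benefit

Service from 11 Aug 2025 to 2026-06-20: 313 days.
Legal Services Plan — status full-time ✓ (not excluded); service 313 days ≥ 90 days ✓; age 41 ≥ 25 ✓; rating 3 ≥ 3 ✓ → eligible.
Tuition Reimbursement — status full-time ✓; dept Marketing ✗ → not eligible.
Gym Reimbursement — status full-time ✓ (not excluded); service 313 days ≥ 120 days ✓; site Tampa ✗ (not Raleigh, Pune, or Dayton) → not eligible.
Mental Health Benefit — service 313 days ≥ 60 days ✓; rating 3 ≥ 2 ✓; 40 hrs/wk ≥ 35 ✓; eligible for Legal Services Plan ✓ → eligible.
Life Insurance — status full-time ✓ (not excluded); service 313 days < 18 months (≈540 days) ✗ → not eligible.
Long-Term Disability — service 313 days ≥ 90 days ✓; dept Marketing ✗ → not eligible.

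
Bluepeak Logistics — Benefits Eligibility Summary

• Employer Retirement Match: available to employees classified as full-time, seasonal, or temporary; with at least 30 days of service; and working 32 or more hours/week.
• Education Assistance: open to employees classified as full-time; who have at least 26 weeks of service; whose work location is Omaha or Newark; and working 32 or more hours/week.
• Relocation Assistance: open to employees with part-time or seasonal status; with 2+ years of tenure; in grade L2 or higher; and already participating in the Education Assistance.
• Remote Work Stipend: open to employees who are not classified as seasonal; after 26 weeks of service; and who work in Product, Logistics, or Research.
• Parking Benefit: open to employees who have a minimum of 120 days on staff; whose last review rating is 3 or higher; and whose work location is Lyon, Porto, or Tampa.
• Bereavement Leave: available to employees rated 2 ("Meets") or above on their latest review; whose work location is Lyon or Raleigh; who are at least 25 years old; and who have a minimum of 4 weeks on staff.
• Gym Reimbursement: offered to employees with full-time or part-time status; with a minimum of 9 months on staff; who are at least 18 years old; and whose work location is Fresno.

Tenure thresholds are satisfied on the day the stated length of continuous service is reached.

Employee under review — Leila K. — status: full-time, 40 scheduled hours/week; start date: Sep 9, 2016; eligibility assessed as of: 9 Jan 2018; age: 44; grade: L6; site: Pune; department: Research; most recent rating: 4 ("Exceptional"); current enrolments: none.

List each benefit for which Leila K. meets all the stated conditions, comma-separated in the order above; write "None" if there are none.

Employer Retirement Match, Remote Work Stipend

Service from Sep 9, 2016 to 9 Jan 2018: 487 days.
Employer Retirement Match — status full-time ✓; service 487 days ≥ 30 days ✓; 40 hrs/wk ≥ 32 ✓ → eligible.
Education Assistance — status full-time ✓; service 487 days ≥ 26 weeks (≈182 days) ✓; site Pune ✗ (not Omaha or Newark) → not eligible.
Relocation Assistance — status full-time ✗ (requires part-time or seasonal) → not eligible.
Remote Work Stipend — status full-time ✓ (not excluded); service 487 days ≥ 26 weeks (≈182 days) ✓; dept Research ✓ → eligible.
Parking Benefit — service 487 days ≥ 120 days ✓; rating 4 ≥ 3 ✓; site Pune ✗ (not Lyon, Porto, or Tampa) → not eligible.
Bereavement Leave — rating 4 ≥ 2 ✓; site Pune ✗ (not Lyon or Raleigh) → not eligible.
Gym Reimbursement — status full-time ✓; service 487 days ≥ 9 months (≈270 days) ✓; age 44 ≥ 18 ✓; site Pune ✗ (not Fresno) → not eligible.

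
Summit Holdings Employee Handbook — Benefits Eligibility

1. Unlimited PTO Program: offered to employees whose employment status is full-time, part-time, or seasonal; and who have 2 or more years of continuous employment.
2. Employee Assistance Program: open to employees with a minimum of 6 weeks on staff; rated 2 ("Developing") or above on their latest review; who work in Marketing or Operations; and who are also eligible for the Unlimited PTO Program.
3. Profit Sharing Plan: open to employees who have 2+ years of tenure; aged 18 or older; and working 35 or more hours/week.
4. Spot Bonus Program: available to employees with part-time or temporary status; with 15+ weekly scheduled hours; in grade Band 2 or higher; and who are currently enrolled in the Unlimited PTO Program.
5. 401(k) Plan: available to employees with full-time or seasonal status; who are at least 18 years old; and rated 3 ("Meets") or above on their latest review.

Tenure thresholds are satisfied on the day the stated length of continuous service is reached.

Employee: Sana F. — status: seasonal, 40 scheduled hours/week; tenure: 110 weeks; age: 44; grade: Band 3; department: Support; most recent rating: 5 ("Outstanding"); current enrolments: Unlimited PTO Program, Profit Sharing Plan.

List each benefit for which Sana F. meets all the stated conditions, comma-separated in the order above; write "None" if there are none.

Unlimited PTO Program, Profit Sharing Plan, 401(k) Plan

Unlimited PTO Program — status seasonal ✓; service 110 weeks ≥ 2 years (≈730 days) ✓ → eligible.
Employee Assistance Program — service 110 weeks ≥ 6 weeks ✓; rating 5 ≥ 2 ✓; dept Support ✗ → not eligible.
Profit Sharing Plan — service 110 weeks ≥ 2 years (≈730 days) ✓; age 44 ≥ 18 ✓; 40 hrs/wk ≥ 35 ✓ → eligible.
Spot Bonus Program — status seasonal ✗ (requires part-time or temporary) → not eligible.
401(k) Plan — status seasonal ✓; age 44 ≥ 18 ✓; rating 5 ≥ 3 ✓ → eligible.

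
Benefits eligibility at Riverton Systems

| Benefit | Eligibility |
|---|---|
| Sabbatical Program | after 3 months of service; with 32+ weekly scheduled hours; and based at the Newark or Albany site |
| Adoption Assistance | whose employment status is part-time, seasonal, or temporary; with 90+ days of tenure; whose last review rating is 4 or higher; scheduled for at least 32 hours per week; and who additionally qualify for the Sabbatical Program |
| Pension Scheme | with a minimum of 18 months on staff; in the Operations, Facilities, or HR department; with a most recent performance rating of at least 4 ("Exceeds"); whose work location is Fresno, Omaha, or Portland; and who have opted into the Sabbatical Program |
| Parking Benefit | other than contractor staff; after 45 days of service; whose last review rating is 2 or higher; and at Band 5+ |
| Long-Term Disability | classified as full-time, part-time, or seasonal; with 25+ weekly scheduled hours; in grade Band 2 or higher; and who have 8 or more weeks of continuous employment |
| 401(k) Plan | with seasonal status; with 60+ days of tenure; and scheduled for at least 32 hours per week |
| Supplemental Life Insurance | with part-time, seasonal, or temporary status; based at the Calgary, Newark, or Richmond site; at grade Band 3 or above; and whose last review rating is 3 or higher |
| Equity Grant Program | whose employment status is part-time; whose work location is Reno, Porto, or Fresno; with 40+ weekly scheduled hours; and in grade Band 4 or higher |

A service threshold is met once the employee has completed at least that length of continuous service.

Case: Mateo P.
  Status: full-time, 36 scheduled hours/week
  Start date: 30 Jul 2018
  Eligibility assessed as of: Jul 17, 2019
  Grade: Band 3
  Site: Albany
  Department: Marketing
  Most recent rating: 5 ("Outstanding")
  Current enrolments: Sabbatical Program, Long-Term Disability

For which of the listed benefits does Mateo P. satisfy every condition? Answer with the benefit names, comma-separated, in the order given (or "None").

Sabbatical Program, Long-Term Disability

Service from 30 Jul 2018 to Jul 17, 2019: 352 days.
Sabbatical Program — service 352 days ≥ 3 months (≈90 days) ✓; 36 hrs/wk ≥ 32 ✓; site Albany ✓ → eligible.
Adoption Assistance — status full-time ✗ (requires part-time, seasonal, or temporary) → not eligible.
Pension Scheme — service 352 days < 18 months (≈540 days) ✗ → not eligible.
Parking Benefit — status full-time ✓ (not excluded); service 352 days ≥ 45 days ✓; rating 5 ≥ 2 ✓; grade Band 3 < Band 5 ✗ → not eligible.
Long-Term Disability — status full-time ✓; 36 hrs/wk ≥ 25 ✓; grade Band 3 ≥ Band 2 ✓; service 352 days ≥ 8 weeks (≈56 days) ✓ → eligible.
401(k) Plan — status full-time ✗ (requires seasonal) → not eligible.
Supplemental Life Insurance — status full-time ✗ (requires part-time, seasonal, or temporary) → not eligible.
Equity Grant Program — status full-time ✗ (requires part-time) → not eligible.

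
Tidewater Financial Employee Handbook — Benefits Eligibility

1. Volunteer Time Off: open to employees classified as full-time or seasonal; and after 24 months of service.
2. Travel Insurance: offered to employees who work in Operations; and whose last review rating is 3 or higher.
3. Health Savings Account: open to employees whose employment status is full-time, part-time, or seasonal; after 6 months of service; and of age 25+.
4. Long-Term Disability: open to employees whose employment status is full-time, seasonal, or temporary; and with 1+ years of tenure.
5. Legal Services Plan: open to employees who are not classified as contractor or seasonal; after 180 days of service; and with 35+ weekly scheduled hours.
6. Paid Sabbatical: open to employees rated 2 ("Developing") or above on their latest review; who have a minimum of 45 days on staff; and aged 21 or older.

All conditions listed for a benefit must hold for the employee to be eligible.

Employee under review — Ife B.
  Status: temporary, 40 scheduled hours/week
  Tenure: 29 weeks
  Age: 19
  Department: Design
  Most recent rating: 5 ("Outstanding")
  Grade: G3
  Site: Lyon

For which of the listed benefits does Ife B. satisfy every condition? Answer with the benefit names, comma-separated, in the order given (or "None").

Volunteer Time Off — status temporary ✗ (requires full-time or seasonal) → not eligible.
Travel Insurance — dept Design ✗ → not eligible.
Health Savings Account — status temporary ✗ (requires full-time, part-time, or seasonal) → not eligible.
Long-Term Disability — status temporary ✓; service 29 weeks < 1 year (≈365 days) ✗ → not eligible.
Legal Services Plan — status temporary ✓ (not excluded); service 29 weeks ≥ 180 days ✓; 40 hrs/wk ≥ 35 ✓ → eligible.
Paid Sabbatical — rating 5 ≥ 2 ✓; service 29 weeks ≥ 45 days ✓; age 19 < 21 ✗ → not eligible.

Legal Services Plan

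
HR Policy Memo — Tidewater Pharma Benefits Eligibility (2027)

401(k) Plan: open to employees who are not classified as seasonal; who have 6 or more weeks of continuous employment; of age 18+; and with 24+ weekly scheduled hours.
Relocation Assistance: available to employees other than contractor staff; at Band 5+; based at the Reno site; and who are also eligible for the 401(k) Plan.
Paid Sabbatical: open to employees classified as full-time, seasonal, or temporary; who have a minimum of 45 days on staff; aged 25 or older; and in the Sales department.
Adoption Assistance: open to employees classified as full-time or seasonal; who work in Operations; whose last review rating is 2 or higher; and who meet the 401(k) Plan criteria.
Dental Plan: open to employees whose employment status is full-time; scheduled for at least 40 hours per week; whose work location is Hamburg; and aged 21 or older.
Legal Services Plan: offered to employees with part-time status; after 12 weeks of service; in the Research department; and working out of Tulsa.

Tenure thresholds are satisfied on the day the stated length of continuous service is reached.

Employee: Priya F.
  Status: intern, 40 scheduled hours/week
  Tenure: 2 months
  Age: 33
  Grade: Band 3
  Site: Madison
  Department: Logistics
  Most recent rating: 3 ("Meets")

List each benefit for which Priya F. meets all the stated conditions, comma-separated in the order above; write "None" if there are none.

401(k) Plan

401(k) Plan — status intern ✓ (not excluded); service 2 months ≥ 6 weeks (≈42 days) ✓; age 33 ≥ 18 ✓; 40 hrs/wk ≥ 24 ✓ → eligible.
Relocation Assistance — status intern ✓ (not excluded); grade Band 3 < Band 5 ✗ → not eligible.
Paid Sabbatical — status intern ✗ (requires full-time, seasonal, or temporary) → not eligible.
Adoption Assistance — status intern ✗ (requires full-time or seasonal) → not eligible.
Dental Plan — status intern ✗ (requires full-time) → not eligible.
Legal Services Plan — status intern ✗ (requires part-time) → not eligible.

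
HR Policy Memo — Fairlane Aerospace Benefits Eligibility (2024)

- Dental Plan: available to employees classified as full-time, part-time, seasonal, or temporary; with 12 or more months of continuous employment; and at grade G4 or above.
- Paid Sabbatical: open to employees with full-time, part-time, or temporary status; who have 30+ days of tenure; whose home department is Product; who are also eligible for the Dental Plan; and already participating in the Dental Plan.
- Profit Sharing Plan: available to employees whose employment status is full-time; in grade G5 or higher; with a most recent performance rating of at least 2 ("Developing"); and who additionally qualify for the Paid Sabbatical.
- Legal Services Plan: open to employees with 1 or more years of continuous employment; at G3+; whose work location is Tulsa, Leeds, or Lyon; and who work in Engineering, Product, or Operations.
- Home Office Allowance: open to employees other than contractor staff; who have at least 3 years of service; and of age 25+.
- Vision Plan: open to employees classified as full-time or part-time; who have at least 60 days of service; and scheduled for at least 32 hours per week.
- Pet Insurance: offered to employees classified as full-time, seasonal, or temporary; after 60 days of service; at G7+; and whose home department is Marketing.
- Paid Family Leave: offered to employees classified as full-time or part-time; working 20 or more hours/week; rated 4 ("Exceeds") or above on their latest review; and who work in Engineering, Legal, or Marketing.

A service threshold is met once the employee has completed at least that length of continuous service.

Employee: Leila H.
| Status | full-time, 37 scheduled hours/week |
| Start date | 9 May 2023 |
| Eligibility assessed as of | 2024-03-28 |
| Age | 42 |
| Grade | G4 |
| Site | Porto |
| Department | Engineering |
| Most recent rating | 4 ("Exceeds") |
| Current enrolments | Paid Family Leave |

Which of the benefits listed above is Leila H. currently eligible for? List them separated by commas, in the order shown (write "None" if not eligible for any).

Vision Plan, Paid Family Leave

Service from 9 May 2023 to 2024-03-28: 324 days.
Dental Plan — status full-time ✓; service 324 days < 12 months (≈360 days) ✗ → not eligible.
Paid Sabbatical — status full-time ✓; service 324 days ≥ 30 days ✓; dept Engineering ✗ → not eligible.
Profit Sharing Plan — status full-time ✓; grade G4 < G5 ✗ → not eligible.
Legal Services Plan — service 324 days < 1 year (≈365 days) ✗ → not eligible.
Home Office Allowance — status full-time ✓ (not excluded); service 324 days < 3 years (≈1095 days) ✗ → not eligible.
Vision Plan — status full-time ✓; service 324 days ≥ 60 days ✓; 37 hrs/wk ≥ 32 ✓ → eligible.
Pet Insurance — status full-time ✓; service 324 days ≥ 60 days ✓; grade G4 < G7 ✗ → not eligible.
Paid Family Leave — status full-time ✓; 37 hrs/wk ≥ 20 ✓; rating 4 ≥ 4 ✓; dept Engineering ✓ → eligible.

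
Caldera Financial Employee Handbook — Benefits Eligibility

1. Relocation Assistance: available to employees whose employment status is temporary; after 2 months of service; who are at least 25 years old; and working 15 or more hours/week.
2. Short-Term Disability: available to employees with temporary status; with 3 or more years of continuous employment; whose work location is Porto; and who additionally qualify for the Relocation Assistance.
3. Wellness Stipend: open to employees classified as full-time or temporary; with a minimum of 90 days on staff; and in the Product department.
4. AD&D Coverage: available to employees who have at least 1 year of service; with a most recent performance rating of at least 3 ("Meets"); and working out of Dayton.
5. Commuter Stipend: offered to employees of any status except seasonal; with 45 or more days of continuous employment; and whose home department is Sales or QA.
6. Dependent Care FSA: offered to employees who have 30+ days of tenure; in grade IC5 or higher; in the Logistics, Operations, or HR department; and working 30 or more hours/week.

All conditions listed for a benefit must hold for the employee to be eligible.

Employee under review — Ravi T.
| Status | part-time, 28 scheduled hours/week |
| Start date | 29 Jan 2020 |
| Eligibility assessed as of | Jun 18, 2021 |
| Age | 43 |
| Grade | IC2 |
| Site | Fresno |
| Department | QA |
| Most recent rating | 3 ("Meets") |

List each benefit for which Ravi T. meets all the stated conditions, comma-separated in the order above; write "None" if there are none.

Commuter Stipend

Service from 29 Jan 2020 to Jun 18, 2021: 506 days.
Relocation Assistance — status part-time ✗ (requires temporary) → not eligible.
Short-Term Disability — status part-time ✗ (requires temporary) → not eligible.
Wellness Stipend — status part-time ✗ (requires full-time or temporary) → not eligible.
AD&D Coverage — service 506 days ≥ 1 year (≈365 days) ✓; rating 3 ≥ 3 ✓; site Fresno ✗ (not Dayton) → not eligible.
Commuter Stipend — status part-time ✓ (not excluded); service 506 days ≥ 45 days ✓; dept QA ✓ → eligible.
Dependent Care FSA — service 506 days ≥ 30 days ✓; grade IC2 < IC5 ✗ → not eligible.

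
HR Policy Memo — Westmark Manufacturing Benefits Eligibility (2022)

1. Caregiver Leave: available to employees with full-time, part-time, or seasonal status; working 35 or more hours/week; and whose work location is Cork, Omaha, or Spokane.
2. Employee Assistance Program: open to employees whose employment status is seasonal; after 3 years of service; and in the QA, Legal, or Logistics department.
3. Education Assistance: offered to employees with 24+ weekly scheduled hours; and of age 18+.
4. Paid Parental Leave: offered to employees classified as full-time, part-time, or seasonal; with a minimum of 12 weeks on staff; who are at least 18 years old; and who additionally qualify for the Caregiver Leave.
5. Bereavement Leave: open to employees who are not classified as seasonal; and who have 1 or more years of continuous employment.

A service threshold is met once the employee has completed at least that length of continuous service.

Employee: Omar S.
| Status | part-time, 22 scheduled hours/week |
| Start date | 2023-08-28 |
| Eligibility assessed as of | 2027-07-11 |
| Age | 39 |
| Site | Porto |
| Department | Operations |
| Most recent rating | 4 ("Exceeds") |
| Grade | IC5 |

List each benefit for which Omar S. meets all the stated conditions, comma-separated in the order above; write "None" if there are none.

Service from 2023-08-28 to 2027-07-11: 1413 days.
Caregiver Leave — status part-time ✓; 22 hrs/wk < 35 ✗ → not eligible.
Employee Assistance Program — status part-time ✗ (requires seasonal) → not eligible.
Education Assistance — 22 hrs/wk < 24 ✗ → not eligible.
Paid Parental Leave — status part-time ✓; service 1413 days ≥ 12 weeks (≈84 days) ✓; age 39 ≥ 18 ✓; not eligible for Caregiver Leave ✗ → not eligible.
Bereavement Leave — status part-time ✓ (not excluded); service 1413 days ≥ 1 year (≈365 days) ✓ → eligible.

Bereavement Leave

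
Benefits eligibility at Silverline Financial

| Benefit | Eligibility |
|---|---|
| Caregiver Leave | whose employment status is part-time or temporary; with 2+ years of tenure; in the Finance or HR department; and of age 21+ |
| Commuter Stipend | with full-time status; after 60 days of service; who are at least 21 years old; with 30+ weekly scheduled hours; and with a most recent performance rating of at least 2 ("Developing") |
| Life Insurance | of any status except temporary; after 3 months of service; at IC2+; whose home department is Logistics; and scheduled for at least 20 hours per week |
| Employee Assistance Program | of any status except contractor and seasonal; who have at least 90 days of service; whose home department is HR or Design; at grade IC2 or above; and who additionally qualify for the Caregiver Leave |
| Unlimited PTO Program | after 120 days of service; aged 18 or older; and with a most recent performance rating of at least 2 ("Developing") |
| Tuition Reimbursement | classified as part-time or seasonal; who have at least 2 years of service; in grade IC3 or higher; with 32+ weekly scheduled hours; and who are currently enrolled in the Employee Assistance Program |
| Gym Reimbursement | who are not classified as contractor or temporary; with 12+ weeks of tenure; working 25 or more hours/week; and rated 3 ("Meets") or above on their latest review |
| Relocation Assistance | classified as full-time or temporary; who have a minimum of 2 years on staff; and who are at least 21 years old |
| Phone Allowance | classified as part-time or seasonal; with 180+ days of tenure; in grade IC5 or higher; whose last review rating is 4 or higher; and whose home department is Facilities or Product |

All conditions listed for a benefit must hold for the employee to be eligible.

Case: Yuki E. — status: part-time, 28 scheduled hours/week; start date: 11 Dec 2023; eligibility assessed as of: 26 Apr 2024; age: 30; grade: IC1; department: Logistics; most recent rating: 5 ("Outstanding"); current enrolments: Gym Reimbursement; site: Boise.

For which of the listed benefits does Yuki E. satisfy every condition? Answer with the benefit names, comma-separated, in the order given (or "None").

Service from 11 Dec 2023 to 26 Apr 2024: 137 days.
Caregiver Leave — status part-time ✓; service 137 days < 2 years (≈730 days) ✗ → not eligible.
Commuter Stipend — status part-time ✗ (requires full-time) → not eligible.
Life Insurance — status part-time ✓ (not excluded); service 137 days ≥ 3 months (≈90 days) ✓; grade IC1 < IC2 ✗ → not eligible.
Employee Assistance Program — status part-time ✓ (not excluded); service 137 days ≥ 90 days ✓; dept Logistics ✗ → not eligible.
Unlimited PTO Program — service 137 days ≥ 120 days ✓; age 30 ≥ 18 ✓; rating 5 ≥ 2 ✓ → eligible.
Tuition Reimbursement — status part-time ✓; service 137 days < 2 years (≈730 days) ✗ → not eligible.
Gym Reimbursement — status part-time ✓ (not excluded); service 137 days ≥ 12 weeks (≈84 days) ✓; 28 hrs/wk ≥ 25 ✓; rating 5 ≥ 3 ✓ → eligible.
Relocation Assistance — status part-time ✗ (requires full-time or temporary) → not eligible.
Phone Allowance — status part-time ✓; service 137 days < 180 days ✗ → not eligible.

Unlimited PTO Program, Gym Reimbursement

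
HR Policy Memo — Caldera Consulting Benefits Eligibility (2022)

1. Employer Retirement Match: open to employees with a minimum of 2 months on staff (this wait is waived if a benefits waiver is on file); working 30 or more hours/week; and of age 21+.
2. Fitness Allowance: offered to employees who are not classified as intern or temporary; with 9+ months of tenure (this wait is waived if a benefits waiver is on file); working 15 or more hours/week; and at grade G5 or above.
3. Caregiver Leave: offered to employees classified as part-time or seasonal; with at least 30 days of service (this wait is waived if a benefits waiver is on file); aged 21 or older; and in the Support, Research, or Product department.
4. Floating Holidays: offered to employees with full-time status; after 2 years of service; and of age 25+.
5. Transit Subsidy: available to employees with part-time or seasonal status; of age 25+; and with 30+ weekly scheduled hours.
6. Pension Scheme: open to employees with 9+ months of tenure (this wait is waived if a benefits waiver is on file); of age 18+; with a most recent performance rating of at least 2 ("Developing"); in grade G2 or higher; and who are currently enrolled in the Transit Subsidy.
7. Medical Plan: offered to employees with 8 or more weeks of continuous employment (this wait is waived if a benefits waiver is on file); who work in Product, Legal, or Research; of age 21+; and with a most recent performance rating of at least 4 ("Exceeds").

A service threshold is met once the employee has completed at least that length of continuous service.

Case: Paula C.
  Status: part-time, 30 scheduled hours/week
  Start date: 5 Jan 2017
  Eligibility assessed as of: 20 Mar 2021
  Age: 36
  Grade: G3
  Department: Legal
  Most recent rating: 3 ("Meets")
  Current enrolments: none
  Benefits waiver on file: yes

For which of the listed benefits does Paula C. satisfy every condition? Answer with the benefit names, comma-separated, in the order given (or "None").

Employer Retirement Match, Transit Subsidy

Service from 5 Jan 2017 to 20 Mar 2021: 1535 days.
Employer Retirement Match — benefits waiver on file ✓; 30 hrs/wk ≥ 30 ✓; age 36 ≥ 21 ✓ → eligible.
Fitness Allowance — status part-time ✓ (not excluded); benefits waiver on file ✓; 30 hrs/wk ≥ 15 ✓; grade G3 < G5 ✗ → not eligible.
Caregiver Leave — status part-time ✓; benefits waiver on file ✓; age 36 ≥ 21 ✓; dept Legal ✗ → not eligible.
Floating Holidays — status part-time ✗ (requires full-time) → not eligible.
Transit Subsidy — status part-time ✓; age 36 ≥ 25 ✓; 30 hrs/wk ≥ 30 ✓ → eligible.
Pension Scheme — benefits waiver on file ✓; age 36 ≥ 18 ✓; rating 3 ≥ 2 ✓; grade G3 ≥ G2 ✓; not enrolled in Transit Subsidy ✗ → not eligible.
Medical Plan — benefits waiver on file ✓; dept Legal ✓; age 36 ≥ 21 ✓; rating 3 < 4 ✗ → not eligible.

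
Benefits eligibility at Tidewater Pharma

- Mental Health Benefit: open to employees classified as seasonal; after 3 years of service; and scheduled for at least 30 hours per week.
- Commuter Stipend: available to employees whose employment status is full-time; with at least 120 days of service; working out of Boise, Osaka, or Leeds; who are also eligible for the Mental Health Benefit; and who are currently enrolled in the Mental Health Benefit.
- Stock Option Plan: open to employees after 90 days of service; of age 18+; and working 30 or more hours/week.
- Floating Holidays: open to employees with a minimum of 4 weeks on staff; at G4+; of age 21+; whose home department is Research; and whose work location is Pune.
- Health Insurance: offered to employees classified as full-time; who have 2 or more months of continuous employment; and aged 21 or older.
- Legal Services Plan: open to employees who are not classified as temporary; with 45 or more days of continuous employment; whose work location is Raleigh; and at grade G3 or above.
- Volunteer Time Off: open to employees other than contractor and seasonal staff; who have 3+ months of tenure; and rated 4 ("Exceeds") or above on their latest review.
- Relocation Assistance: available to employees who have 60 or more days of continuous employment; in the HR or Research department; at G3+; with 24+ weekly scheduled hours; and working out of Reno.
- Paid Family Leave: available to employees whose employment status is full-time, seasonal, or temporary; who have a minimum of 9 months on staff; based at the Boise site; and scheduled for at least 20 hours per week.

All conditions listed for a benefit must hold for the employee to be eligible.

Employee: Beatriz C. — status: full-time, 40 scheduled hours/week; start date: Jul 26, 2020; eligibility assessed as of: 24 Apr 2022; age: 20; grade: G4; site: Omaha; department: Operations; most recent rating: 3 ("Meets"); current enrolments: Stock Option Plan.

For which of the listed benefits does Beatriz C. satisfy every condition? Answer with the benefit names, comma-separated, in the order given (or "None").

Service from Jul 26, 2020 to 24 Apr 2022: 637 days.
Mental Health Benefit — status full-time ✗ (requires seasonal) → not eligible.
Commuter Stipend — status full-time ✓; service 637 days ≥ 120 days ✓; site Omaha ✗ (not Boise, Osaka, or Leeds) → not eligible.
Stock Option Plan — service 637 days ≥ 90 days ✓; age 20 ≥ 18 ✓; 40 hrs/wk ≥ 30 ✓ → eligible.
Floating Holidays — service 637 days ≥ 4 weeks (≈28 days) ✓; grade G4 ≥ G4 ✓; age 20 < 21 ✗ → not eligible.
Health Insurance — status full-time ✓; service 637 days ≥ 2 months (≈60 days) ✓; age 20 < 21 ✗ → not eligible.
Legal Services Plan — status full-time ✓ (not excluded); service 637 days ≥ 45 days ✓; site Omaha ✗ (not Raleigh) → not eligible.
Volunteer Time Off — status full-time ✓ (not excluded); service 637 days ≥ 3 months (≈90 days) ✓; rating 3 < 4 ✗ → not eligible.
Relocation Assistance — service 637 days ≥ 60 days ✓; dept Operations ✗ → not eligible.
Paid Family Leave — status full-time ✓; service 637 days ≥ 9 months (≈270 days) ✓; site Omaha ✗ (not Boise) → not eligible.

Stock Option Plan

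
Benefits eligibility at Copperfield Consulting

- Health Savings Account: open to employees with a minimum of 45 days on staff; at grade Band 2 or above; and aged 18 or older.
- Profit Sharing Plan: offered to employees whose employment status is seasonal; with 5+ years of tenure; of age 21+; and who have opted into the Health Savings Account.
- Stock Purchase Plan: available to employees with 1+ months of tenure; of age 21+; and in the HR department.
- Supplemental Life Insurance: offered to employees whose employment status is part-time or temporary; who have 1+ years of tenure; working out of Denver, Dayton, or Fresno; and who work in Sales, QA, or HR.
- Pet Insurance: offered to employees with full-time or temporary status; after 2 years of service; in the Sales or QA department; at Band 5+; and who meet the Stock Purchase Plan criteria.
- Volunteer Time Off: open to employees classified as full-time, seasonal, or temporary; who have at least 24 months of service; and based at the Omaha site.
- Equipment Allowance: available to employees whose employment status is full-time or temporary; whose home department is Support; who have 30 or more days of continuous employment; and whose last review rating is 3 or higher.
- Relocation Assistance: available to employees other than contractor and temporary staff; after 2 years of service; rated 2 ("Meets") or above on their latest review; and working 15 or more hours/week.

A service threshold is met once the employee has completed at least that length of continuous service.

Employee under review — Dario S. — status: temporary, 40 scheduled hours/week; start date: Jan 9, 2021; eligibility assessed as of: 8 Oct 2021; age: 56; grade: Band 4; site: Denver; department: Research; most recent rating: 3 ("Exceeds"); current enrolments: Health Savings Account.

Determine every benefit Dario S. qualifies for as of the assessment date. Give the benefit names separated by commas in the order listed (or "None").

Service from Jan 9, 2021 to 8 Oct 2021: 272 days.
Health Savings Account — service 272 days ≥ 45 days ✓; grade Band 4 ≥ Band 2 ✓; age 56 ≥ 18 ✓ → eligible.
Profit Sharing Plan — status temporary ✗ (requires seasonal) → not eligible.
Stock Purchase Plan — service 272 days ≥ 1 month (≈30 days) ✓; age 56 ≥ 21 ✓; dept Research ✗ → not eligible.
Supplemental Life Insurance — status temporary ✓; service 272 days < 1 year (≈365 days) ✗ → not eligible.
Pet Insurance — status temporary ✓; service 272 days < 2 years (≈730 days) ✗ → not eligible.
Volunteer Time Off — status temporary ✓; service 272 days < 24 months (≈720 days) ✗ → not eligible.
Equipment Allowance — status temporary ✓; dept Research ✗ → not eligible.
Relocation Assistance — status temporary ✗ (excluded) → not eligible.

Health Savings Account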